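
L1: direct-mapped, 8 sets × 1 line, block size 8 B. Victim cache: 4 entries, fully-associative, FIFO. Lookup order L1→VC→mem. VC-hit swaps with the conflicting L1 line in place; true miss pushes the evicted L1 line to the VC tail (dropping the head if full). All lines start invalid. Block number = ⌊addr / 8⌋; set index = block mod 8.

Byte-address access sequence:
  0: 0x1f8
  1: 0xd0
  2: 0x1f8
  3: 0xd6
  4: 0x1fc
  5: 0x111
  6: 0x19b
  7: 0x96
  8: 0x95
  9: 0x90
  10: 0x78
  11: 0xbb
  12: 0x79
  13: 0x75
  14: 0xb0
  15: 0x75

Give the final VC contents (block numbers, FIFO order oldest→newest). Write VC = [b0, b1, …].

VC = [34, 63, 23, 22]

0: 0x1f8 (blk 63, set 7) → MISS  vc=[]
1: 0xd0 (blk 26, set 2) → MISS  vc=[]
2: 0x1f8 (blk 63, set 7) → L1-HIT  vc=[]
3: 0xd6 (blk 26, set 2) → L1-HIT  vc=[]
4: 0x1fc (blk 63, set 7) → L1-HIT  vc=[]
5: 0x111 (blk 34, set 2) → MISS  vc=[26]
6: 0x19b (blk 51, set 3) → MISS  vc=[26]
7: 0x96 (blk 18, set 2) → MISS  vc=[26, 34]
8: 0x95 (blk 18, set 2) → L1-HIT  vc=[26, 34]
9: 0x90 (blk 18, set 2) → L1-HIT  vc=[26, 34]
10: 0x78 (blk 15, set 7) → MISS  vc=[26, 34, 63]
11: 0xbb (blk 23, set 7) → MISS  vc=[26, 34, 63, 15]
12: 0x79 (blk 15, set 7) → VC-HIT  vc=[26, 34, 63, 23]
13: 0x75 (blk 14, set 6) → MISS  vc=[26, 34, 63, 23]
14: 0xb0 (blk 22, set 6) → MISS  vc=[34, 63, 23, 14]
15: 0x75 (blk 14, set 6) → VC-HIT  vc=[34, 63, 23, 22]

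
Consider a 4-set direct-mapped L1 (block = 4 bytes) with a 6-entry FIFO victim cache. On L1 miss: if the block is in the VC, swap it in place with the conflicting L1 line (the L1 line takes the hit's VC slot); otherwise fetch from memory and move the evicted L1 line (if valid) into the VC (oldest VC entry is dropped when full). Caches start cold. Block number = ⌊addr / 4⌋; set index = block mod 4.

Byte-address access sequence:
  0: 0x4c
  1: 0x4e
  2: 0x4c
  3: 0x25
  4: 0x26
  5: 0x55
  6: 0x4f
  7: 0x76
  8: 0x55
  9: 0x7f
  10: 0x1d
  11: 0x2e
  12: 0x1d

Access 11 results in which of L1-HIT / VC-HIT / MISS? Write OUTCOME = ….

#0 0x4c→b19/s3 MISS; vc=[]
#1 0x4e→b19/s3 L1-HIT; vc=[]
#2 0x4c→b19/s3 L1-HIT; vc=[]
#3 0x25→b9/s1 MISS; vc=[]
#4 0x26→b9/s1 L1-HIT; vc=[]
#5 0x55→b21/s1 MISS; vc=[9]
#6 0x4f→b19/s3 L1-HIT; vc=[9]
#7 0x76→b29/s1 MISS; vc=[9,21]
#8 0x55→b21/s1 VC-HIT; vc=[9,29]
#9 0x7f→b31/s3 MISS; vc=[9,29,19]
#10 0x1d→b7/s3 MISS; vc=[9,29,19,31]
#11 0x2e→b11/s3 MISS; vc=[9,29,19,31,7]
#12 0x1d→b7/s3 VC-HIT; vc=[9,29,19,31,11]

OUTCOME = MISS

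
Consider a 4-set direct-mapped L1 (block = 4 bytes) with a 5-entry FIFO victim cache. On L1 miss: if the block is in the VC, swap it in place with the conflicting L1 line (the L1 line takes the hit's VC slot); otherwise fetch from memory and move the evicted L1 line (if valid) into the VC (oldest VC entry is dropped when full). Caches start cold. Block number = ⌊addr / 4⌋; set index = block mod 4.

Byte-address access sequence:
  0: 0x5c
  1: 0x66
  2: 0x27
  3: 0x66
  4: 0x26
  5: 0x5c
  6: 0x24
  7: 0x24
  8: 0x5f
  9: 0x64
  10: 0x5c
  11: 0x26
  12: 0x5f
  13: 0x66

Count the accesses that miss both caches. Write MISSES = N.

  [0] addr=0x5c blk=23 s=3: MISS | VC []
  [1] addr=0x66 blk=25 s=1: MISS | VC []
  [2] addr=0x27 blk=9 s=1: MISS | VC [25]
  [3] addr=0x66 blk=25 s=1: VC-HIT | VC [9]
  [4] addr=0x26 blk=9 s=1: VC-HIT | VC [25]
  [5] addr=0x5c blk=23 s=3: L1-HIT | VC [25]
  [6] addr=0x24 blk=9 s=1: L1-HIT | VC [25]
  [7] addr=0x24 blk=9 s=1: L1-HIT | VC [25]
  [8] addr=0x5f blk=23 s=3: L1-HIT | VC [25]
  [9] addr=0x64 blk=25 s=1: VC-HIT | VC [9]
  [10] addr=0x5c blk=23 s=3: L1-HIT | VC [9]
  [11] addr=0x26 blk=9 s=1: VC-HIT | VC [25]
  [12] addr=0x5f blk=23 s=3: L1-HIT | VC [25]
  [13] addr=0x66 blk=25 s=1: VC-HIT | VC [9]

MISSES = 3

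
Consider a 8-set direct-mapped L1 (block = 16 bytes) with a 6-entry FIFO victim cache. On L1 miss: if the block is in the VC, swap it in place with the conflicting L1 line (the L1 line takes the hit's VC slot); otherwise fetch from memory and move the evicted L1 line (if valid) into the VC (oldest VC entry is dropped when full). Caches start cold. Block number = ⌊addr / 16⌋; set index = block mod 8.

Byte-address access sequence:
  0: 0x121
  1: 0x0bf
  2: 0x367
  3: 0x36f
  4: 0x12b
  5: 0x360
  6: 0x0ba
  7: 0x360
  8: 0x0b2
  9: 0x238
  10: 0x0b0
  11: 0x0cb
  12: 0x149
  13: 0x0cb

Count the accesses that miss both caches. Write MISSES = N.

0: 0x121 (blk 18, set 2) → MISS  vc=[]
1: 0xbf (blk 11, set 3) → MISS  vc=[]
2: 0x367 (blk 54, set 6) → MISS  vc=[]
3: 0x36f (blk 54, set 6) → L1-HIT  vc=[]
4: 0x12b (blk 18, set 2) → L1-HIT  vc=[]
5: 0x360 (blk 54, set 6) → L1-HIT  vc=[]
6: 0xba (blk 11, set 3) → L1-HIT  vc=[]
7: 0x360 (blk 54, set 6) → L1-HIT  vc=[]
8: 0xb2 (blk 11, set 3) → L1-HIT  vc=[]
9: 0x238 (blk 35, set 3) → MISS  vc=[11]
10: 0xb0 (blk 11, set 3) → VC-HIT  vc=[35]
11: 0xcb (blk 12, set 4) → MISS  vc=[35]
12: 0x149 (blk 20, set 4) → MISS  vc=[35, 12]
13: 0xcb (blk 12, set 4) → VC-HIT  vc=[35, 20]

MISSES = 6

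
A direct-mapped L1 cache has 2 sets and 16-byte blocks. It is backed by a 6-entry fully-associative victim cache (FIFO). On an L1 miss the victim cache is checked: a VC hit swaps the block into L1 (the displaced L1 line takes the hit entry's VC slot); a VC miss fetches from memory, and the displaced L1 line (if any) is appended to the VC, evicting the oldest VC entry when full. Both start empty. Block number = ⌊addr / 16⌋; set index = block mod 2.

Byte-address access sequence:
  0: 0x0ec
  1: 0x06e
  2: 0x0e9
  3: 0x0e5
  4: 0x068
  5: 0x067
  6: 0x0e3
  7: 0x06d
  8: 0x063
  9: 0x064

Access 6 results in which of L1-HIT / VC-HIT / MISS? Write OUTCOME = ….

#0 0xec→b14/s0 MISS; vc=[]
#1 0x6e→b6/s0 MISS; vc=[14]
#2 0xe9→b14/s0 VC-HIT; vc=[6]
#3 0xe5→b14/s0 L1-HIT; vc=[6]
#4 0x68→b6/s0 VC-HIT; vc=[14]
#5 0x67→b6/s0 L1-HIT; vc=[14]
#6 0xe3→b14/s0 VC-HIT; vc=[6]
#7 0x6d→b6/s0 VC-HIT; vc=[14]
#8 0x63→b6/s0 L1-HIT; vc=[14]
#9 0x64→b6/s0 L1-HIT; vc=[14]

OUTCOME = VC-HIT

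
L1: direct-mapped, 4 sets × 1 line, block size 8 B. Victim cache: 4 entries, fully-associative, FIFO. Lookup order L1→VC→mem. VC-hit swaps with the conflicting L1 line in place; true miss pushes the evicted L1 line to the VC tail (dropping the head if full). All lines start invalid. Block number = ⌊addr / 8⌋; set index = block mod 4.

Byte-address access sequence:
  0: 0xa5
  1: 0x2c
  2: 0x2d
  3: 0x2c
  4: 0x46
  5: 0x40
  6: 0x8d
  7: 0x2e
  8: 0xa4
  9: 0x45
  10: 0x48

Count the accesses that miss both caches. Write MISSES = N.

0: 0xa5 (blk 20, set 0) → MISS  vc=[]
1: 0x2c (blk 5, set 1) → MISS  vc=[]
2: 0x2d (blk 5, set 1) → L1-HIT  vc=[]
3: 0x2c (blk 5, set 1) → L1-HIT  vc=[]
4: 0x46 (blk 8, set 0) → MISS  vc=[20]
5: 0x40 (blk 8, set 0) → L1-HIT  vc=[20]
6: 0x8d (blk 17, set 1) → MISS  vc=[20, 5]
7: 0x2e (blk 5, set 1) → VC-HIT  vc=[20, 17]
8: 0xa4 (blk 20, set 0) → VC-HIT  vc=[8, 17]
9: 0x45 (blk 8, set 0) → VC-HIT  vc=[20, 17]
10: 0x48 (blk 9, set 1) → MISS  vc=[20, 17, 5]

MISSES = 5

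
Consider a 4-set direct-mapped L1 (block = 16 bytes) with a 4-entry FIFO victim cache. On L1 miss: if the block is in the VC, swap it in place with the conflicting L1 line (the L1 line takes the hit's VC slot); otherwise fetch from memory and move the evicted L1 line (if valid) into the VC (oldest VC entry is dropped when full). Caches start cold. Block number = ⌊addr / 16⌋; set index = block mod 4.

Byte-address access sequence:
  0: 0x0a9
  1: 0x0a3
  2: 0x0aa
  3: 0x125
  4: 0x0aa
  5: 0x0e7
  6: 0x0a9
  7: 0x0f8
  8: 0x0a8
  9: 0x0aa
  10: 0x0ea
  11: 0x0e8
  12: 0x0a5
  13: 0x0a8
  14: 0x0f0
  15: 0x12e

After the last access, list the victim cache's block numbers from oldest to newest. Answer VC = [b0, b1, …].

VC = [10, 14]

0: 0xa9 (blk 10, set 2) → MISS  vc=[]
1: 0xa3 (blk 10, set 2) → L1-HIT  vc=[]
2: 0xaa (blk 10, set 2) → L1-HIT  vc=[]
3: 0x125 (blk 18, set 2) → MISS  vc=[10]
4: 0xaa (blk 10, set 2) → VC-HIT  vc=[18]
5: 0xe7 (blk 14, set 2) → MISS  vc=[18, 10]
6: 0xa9 (blk 10, set 2) → VC-HIT  vc=[18, 14]
7: 0xf8 (blk 15, set 3) → MISS  vc=[18, 14]
8: 0xa8 (blk 10, set 2) → L1-HIT  vc=[18, 14]
9: 0xaa (blk 10, set 2) → L1-HIT  vc=[18, 14]
10: 0xea (blk 14, set 2) → VC-HIT  vc=[18, 10]
11: 0xe8 (blk 14, set 2) → L1-HIT  vc=[18, 10]
12: 0xa5 (blk 10, set 2) → VC-HIT  vc=[18, 14]
13: 0xa8 (blk 10, set 2) → L1-HIT  vc=[18, 14]
14: 0xf0 (blk 15, set 3) → L1-HIT  vc=[18, 14]
15: 0x12e (blk 18, set 2) → VC-HIT  vc=[10, 14]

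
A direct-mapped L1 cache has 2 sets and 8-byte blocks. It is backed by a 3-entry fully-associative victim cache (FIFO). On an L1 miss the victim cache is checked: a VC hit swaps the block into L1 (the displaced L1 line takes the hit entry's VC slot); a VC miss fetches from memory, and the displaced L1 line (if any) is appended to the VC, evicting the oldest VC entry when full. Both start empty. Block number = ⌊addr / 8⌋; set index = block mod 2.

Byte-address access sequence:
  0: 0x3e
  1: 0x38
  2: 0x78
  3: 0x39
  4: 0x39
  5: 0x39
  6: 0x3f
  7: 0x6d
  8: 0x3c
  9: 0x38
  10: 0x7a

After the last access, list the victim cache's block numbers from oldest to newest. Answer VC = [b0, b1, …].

  [0] addr=0x3e blk=7 s=1: MISS | VC []
  [1] addr=0x38 blk=7 s=1: L1-HIT | VC []
  [2] addr=0x78 blk=15 s=1: MISS | VC [7]
  [3] addr=0x39 blk=7 s=1: VC-HIT | VC [15]
  [4] addr=0x39 blk=7 s=1: L1-HIT | VC [15]
  [5] addr=0x39 blk=7 s=1: L1-HIT | VC [15]
  [6] addr=0x3f blk=7 s=1: L1-HIT | VC [15]
  [7] addr=0x6d blk=13 s=1: MISS | VC [15, 7]
  [8] addr=0x3c blk=7 s=1: VC-HIT | VC [15, 13]
  [9] addr=0x38 blk=7 s=1: L1-HIT | VC [15, 13]
  [10] addr=0x7a blk=15 s=1: VC-HIT | VC [7, 13]

VC = [7, 13]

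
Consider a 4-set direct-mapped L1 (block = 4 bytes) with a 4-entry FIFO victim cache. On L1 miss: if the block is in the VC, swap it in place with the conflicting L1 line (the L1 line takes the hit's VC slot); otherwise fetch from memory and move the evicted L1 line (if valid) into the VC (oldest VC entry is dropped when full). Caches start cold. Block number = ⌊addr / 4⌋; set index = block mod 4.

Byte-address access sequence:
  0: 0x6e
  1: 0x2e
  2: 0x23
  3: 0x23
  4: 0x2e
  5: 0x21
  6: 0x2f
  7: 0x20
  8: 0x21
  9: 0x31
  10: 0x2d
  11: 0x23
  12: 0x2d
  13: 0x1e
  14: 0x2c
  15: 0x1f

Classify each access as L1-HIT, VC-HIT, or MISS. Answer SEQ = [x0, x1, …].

SEQ = [MISS, MISS, MISS, L1-HIT, L1-HIT, L1-HIT, L1-HIT, L1-HIT, L1-HIT, MISS, L1-HIT, VC-HIT, L1-HIT, MISS, VC-HIT, VC-HIT]

0: 0x6e (blk 27, set 3) → MISS  vc=[]
1: 0x2e (blk 11, set 3) → MISS  vc=[27]
2: 0x23 (blk 8, set 0) → MISS  vc=[27]
3: 0x23 (blk 8, set 0) → L1-HIT  vc=[27]
4: 0x2e (blk 11, set 3) → L1-HIT  vc=[27]
5: 0x21 (blk 8, set 0) → L1-HIT  vc=[27]
6: 0x2f (blk 11, set 3) → L1-HIT  vc=[27]
7: 0x20 (blk 8, set 0) → L1-HIT  vc=[27]
8: 0x21 (blk 8, set 0) → L1-HIT  vc=[27]
9: 0x31 (blk 12, set 0) → MISS  vc=[27, 8]
10: 0x2d (blk 11, set 3) → L1-HIT  vc=[27, 8]
11: 0x23 (blk 8, set 0) → VC-HIT  vc=[27, 12]
12: 0x2d (blk 11, set 3) → L1-HIT  vc=[27, 12]
13: 0x1e (blk 7, set 3) → MISS  vc=[27, 12, 11]
14: 0x2c (blk 11, set 3) → VC-HIT  vc=[27, 12, 7]
15: 0x1f (blk 7, set 3) → VC-HIT  vc=[27, 12, 11]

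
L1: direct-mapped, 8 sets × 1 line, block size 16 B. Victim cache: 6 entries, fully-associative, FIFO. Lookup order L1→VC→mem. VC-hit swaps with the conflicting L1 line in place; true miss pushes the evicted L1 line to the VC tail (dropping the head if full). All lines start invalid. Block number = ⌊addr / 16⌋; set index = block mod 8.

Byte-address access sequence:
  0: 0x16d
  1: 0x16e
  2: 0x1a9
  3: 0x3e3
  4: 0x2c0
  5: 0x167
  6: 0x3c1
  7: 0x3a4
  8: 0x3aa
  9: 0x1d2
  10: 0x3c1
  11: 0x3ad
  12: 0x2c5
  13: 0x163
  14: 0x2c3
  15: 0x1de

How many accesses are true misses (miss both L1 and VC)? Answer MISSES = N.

  [0] addr=0x16d blk=22 s=6: MISS | VC []
  [1] addr=0x16e blk=22 s=6: L1-HIT | VC []
  [2] addr=0x1a9 blk=26 s=2: MISS | VC []
  [3] addr=0x3e3 blk=62 s=6: MISS | VC [22]
  [4] addr=0x2c0 blk=44 s=4: MISS | VC [22]
  [5] addr=0x167 blk=22 s=6: VC-HIT | VC [62]
  [6] addr=0x3c1 blk=60 s=4: MISS | VC [62, 44]
  [7] addr=0x3a4 blk=58 s=2: MISS | VC [62, 44, 26]
  [8] addr=0x3aa blk=58 s=2: L1-HIT | VC [62, 44, 26]
  [9] addr=0x1d2 blk=29 s=5: MISS | VC [62, 44, 26]
  [10] addr=0x3c1 blk=60 s=4: L1-HIT | VC [62, 44, 26]
  [11] addr=0x3ad blk=58 s=2: L1-HIT | VC [62, 44, 26]
  [12] addr=0x2c5 blk=44 s=4: VC-HIT | VC [62, 60, 26]
  [13] addr=0x163 blk=22 s=6: L1-HIT | VC [62, 60, 26]
  [14] addr=0x2c3 blk=44 s=4: L1-HIT | VC [62, 60, 26]
  [15] addr=0x1de blk=29 s=5: L1-HIT | VC [62, 60, 26]

MISSES = 7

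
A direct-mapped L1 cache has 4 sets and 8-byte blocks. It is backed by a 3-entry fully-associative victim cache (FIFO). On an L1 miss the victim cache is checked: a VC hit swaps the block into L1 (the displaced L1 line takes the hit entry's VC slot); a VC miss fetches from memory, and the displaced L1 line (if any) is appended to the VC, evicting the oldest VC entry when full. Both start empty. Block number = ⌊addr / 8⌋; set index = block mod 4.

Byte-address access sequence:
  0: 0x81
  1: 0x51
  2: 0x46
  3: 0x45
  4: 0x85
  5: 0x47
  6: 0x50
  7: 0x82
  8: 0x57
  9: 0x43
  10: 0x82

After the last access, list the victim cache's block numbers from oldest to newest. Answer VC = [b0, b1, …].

VC = [8]

#0 0x81→b16/s0 MISS; vc=[]
#1 0x51→b10/s2 MISS; vc=[]
#2 0x46→b8/s0 MISS; vc=[16]
#3 0x45→b8/s0 L1-HIT; vc=[16]
#4 0x85→b16/s0 VC-HIT; vc=[8]
#5 0x47→b8/s0 VC-HIT; vc=[16]
#6 0x50→b10/s2 L1-HIT; vc=[16]
#7 0x82→b16/s0 VC-HIT; vc=[8]
#8 0x57→b10/s2 L1-HIT; vc=[8]
#9 0x43→b8/s0 VC-HIT; vc=[16]
#10 0x82→b16/s0 VC-HIT; vc=[8]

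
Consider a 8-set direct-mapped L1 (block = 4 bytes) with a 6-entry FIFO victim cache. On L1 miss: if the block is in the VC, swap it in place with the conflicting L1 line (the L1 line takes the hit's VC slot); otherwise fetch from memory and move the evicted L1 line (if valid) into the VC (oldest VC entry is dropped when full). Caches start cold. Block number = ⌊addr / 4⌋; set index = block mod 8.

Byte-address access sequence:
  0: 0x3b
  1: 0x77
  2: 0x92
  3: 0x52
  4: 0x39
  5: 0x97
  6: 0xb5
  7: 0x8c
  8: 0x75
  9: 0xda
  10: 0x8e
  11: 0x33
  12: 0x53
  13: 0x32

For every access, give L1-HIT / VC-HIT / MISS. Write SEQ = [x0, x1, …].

SEQ = [MISS, MISS, MISS, MISS, L1-HIT, MISS, MISS, MISS, VC-HIT, MISS, L1-HIT, MISS, VC-HIT, VC-HIT]

  [0] addr=0x3b blk=14 s=6: MISS | VC []
  [1] addr=0x77 blk=29 s=5: MISS | VC []
  [2] addr=0x92 blk=36 s=4: MISS | VC []
  [3] addr=0x52 blk=20 s=4: MISS | VC [36]
  [4] addr=0x39 blk=14 s=6: L1-HIT | VC [36]
  [5] addr=0x97 blk=37 s=5: MISS | VC [36, 29]
  [6] addr=0xb5 blk=45 s=5: MISS | VC [36, 29, 37]
  [7] addr=0x8c blk=35 s=3: MISS | VC [36, 29, 37]
  [8] addr=0x75 blk=29 s=5: VC-HIT | VC [36, 45, 37]
  [9] addr=0xda blk=54 s=6: MISS | VC [36, 45, 37, 14]
  [10] addr=0x8e blk=35 s=3: L1-HIT | VC [36, 45, 37, 14]
  [11] addr=0x33 blk=12 s=4: MISS | VC [36, 45, 37, 14, 20]
  [12] addr=0x53 blk=20 s=4: VC-HIT | VC [36, 45, 37, 14, 12]
  [13] addr=0x32 blk=12 s=4: VC-HIT | VC [36, 45, 37, 14, 20]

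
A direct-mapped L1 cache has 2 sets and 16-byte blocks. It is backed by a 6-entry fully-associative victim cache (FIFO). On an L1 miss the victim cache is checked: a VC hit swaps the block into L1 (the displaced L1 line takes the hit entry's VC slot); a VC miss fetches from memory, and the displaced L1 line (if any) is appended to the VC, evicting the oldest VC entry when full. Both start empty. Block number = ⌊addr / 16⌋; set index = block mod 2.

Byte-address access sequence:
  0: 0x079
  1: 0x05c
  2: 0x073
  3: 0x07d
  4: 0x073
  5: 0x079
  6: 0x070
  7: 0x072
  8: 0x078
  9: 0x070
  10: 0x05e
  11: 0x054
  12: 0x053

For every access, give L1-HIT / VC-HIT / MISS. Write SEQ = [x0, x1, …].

SEQ = [MISS, MISS, VC-HIT, L1-HIT, L1-HIT, L1-HIT, L1-HIT, L1-HIT, L1-HIT, L1-HIT, VC-HIT, L1-HIT, L1-HIT]

  [0] addr=0x79 blk=7 s=1: MISS | VC []
  [1] addr=0x5c blk=5 s=1: MISS | VC [7]
  [2] addr=0x73 blk=7 s=1: VC-HIT | VC [5]
  [3] addr=0x7d blk=7 s=1: L1-HIT | VC [5]
  [4] addr=0x73 blk=7 s=1: L1-HIT | VC [5]
  [5] addr=0x79 blk=7 s=1: L1-HIT | VC [5]
  [6] addr=0x70 blk=7 s=1: L1-HIT | VC [5]
  [7] addr=0x72 blk=7 s=1: L1-HIT | VC [5]
  [8] addr=0x78 blk=7 s=1: L1-HIT | VC [5]
  [9] addr=0x70 blk=7 s=1: L1-HIT | VC [5]
  [10] addr=0x5e blk=5 s=1: VC-HIT | VC [7]
  [11] addr=0x54 blk=5 s=1: L1-HIT | VC [7]
  [12] addr=0x53 blk=5 s=1: L1-HIT | VC [7]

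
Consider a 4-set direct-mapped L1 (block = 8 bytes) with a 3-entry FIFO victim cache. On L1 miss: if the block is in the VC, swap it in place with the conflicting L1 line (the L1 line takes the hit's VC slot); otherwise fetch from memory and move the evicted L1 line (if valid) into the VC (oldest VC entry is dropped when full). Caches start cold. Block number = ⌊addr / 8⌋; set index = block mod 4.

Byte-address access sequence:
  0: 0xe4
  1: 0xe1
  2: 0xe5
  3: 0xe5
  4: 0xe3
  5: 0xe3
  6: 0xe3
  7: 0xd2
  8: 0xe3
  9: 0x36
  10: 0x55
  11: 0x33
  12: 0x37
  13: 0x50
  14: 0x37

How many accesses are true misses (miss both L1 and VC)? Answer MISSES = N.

MISSES = 4

#0 0xe4→b28/s0 MISS; vc=[]
#1 0xe1→b28/s0 L1-HIT; vc=[]
#2 0xe5→b28/s0 L1-HIT; vc=[]
#3 0xe5→b28/s0 L1-HIT; vc=[]
#4 0xe3→b28/s0 L1-HIT; vc=[]
#5 0xe3→b28/s0 L1-HIT; vc=[]
#6 0xe3→b28/s0 L1-HIT; vc=[]
#7 0xd2→b26/s2 MISS; vc=[]
#8 0xe3→b28/s0 L1-HIT; vc=[]
#9 0x36→b6/s2 MISS; vc=[26]
#10 0x55→b10/s2 MISS; vc=[26,6]
#11 0x33→b6/s2 VC-HIT; vc=[26,10]
#12 0x37→b6/s2 L1-HIT; vc=[26,10]
#13 0x50→b10/s2 VC-HIT; vc=[26,6]
#14 0x37→b6/s2 VC-HIT; vc=[26,10]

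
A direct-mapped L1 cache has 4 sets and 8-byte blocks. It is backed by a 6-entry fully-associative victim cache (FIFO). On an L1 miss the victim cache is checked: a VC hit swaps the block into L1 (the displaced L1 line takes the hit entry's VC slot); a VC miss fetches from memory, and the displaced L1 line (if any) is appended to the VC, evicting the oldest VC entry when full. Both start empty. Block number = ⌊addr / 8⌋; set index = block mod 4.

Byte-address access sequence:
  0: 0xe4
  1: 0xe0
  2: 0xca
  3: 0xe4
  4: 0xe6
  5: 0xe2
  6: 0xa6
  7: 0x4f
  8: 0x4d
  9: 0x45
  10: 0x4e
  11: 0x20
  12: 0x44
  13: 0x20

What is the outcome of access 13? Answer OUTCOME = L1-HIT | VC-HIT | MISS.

0: 0xe4 (blk 28, set 0) → MISS  vc=[]
1: 0xe0 (blk 28, set 0) → L1-HIT  vc=[]
2: 0xca (blk 25, set 1) → MISS  vc=[]
3: 0xe4 (blk 28, set 0) → L1-HIT  vc=[]
4: 0xe6 (blk 28, set 0) → L1-HIT  vc=[]
5: 0xe2 (blk 28, set 0) → L1-HIT  vc=[]
6: 0xa6 (blk 20, set 0) → MISS  vc=[28]
7: 0x4f (blk 9, set 1) → MISS  vc=[28, 25]
8: 0x4d (blk 9, set 1) → L1-HIT  vc=[28, 25]
9: 0x45 (blk 8, set 0) → MISS  vc=[28, 25, 20]
10: 0x4e (blk 9, set 1) → L1-HIT  vc=[28, 25, 20]
11: 0x20 (blk 4, set 0) → MISS  vc=[28, 25, 20, 8]
12: 0x44 (blk 8, set 0) → VC-HIT  vc=[28, 25, 20, 4]
13: 0x20 (blk 4, set 0) → VC-HIT  vc=[28, 25, 20, 8]

OUTCOME = VC-HIT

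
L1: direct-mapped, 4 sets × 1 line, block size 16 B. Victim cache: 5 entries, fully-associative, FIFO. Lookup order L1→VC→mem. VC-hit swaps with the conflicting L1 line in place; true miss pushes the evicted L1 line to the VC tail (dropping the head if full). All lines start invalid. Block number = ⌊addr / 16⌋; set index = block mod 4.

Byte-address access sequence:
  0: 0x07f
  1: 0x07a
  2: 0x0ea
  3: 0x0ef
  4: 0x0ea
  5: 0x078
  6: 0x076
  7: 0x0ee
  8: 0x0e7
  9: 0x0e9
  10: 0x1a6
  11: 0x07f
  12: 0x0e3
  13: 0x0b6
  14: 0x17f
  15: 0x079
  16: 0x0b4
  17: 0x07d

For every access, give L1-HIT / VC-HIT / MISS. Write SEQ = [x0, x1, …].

#0 0x7f→b7/s3 MISS; vc=[]
#1 0x7a→b7/s3 L1-HIT; vc=[]
#2 0xea→b14/s2 MISS; vc=[]
#3 0xef→b14/s2 L1-HIT; vc=[]
#4 0xea→b14/s2 L1-HIT; vc=[]
#5 0x78→b7/s3 L1-HIT; vc=[]
#6 0x76→b7/s3 L1-HIT; vc=[]
#7 0xee→b14/s2 L1-HIT; vc=[]
#8 0xe7→b14/s2 L1-HIT; vc=[]
#9 0xe9→b14/s2 L1-HIT; vc=[]
#10 0x1a6→b26/s2 MISS; vc=[14]
#11 0x7f→b7/s3 L1-HIT; vc=[14]
#12 0xe3→b14/s2 VC-HIT; vc=[26]
#13 0xb6→b11/s3 MISS; vc=[26,7]
#14 0x17f→b23/s3 MISS; vc=[26,7,11]
#15 0x79→b7/s3 VC-HIT; vc=[26,23,11]
#16 0xb4→b11/s3 VC-HIT; vc=[26,23,7]
#17 0x7d→b7/s3 VC-HIT; vc=[26,23,11]

SEQ = [MISS, L1-HIT, MISS, L1-HIT, L1-HIT, L1-HIT, L1-HIT, L1-HIT, L1-HIT, L1-HIT, MISS, L1-HIT, VC-HIT, MISS, MISS, VC-HIT, VC-HIT, VC-HIT]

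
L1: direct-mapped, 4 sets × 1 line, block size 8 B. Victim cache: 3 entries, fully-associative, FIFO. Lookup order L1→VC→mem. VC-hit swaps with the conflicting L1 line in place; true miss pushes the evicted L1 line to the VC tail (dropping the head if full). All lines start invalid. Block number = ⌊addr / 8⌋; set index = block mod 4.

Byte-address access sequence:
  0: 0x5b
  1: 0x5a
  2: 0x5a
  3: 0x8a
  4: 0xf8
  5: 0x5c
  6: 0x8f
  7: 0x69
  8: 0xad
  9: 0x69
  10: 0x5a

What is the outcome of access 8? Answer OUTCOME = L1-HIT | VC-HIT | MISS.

OUTCOME = MISS

  [0] addr=0x5b blk=11 s=3: MISS | VC []
  [1] addr=0x5a blk=11 s=3: L1-HIT | VC []
  [2] addr=0x5a blk=11 s=3: L1-HIT | VC []
  [3] addr=0x8a blk=17 s=1: MISS | VC []
  [4] addr=0xf8 blk=31 s=3: MISS | VC [11]
  [5] addr=0x5c blk=11 s=3: VC-HIT | VC [31]
  [6] addr=0x8f blk=17 s=1: L1-HIT | VC [31]
  [7] addr=0x69 blk=13 s=1: MISS | VC [31, 17]
  [8] addr=0xad blk=21 s=1: MISS | VC [31, 17, 13]
  [9] addr=0x69 blk=13 s=1: VC-HIT | VC [31, 17, 21]
  [10] addr=0x5a blk=11 s=3: L1-HIT | VC [31, 17, 21]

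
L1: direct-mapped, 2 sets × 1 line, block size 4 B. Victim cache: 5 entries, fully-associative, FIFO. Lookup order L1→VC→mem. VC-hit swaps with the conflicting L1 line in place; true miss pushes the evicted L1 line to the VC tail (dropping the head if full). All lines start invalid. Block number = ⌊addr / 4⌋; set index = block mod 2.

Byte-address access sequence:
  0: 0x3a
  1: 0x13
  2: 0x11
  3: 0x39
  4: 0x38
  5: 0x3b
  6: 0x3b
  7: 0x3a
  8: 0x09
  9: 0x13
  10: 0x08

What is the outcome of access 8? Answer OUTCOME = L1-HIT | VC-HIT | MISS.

OUTCOME = MISS

#0 0x3a→b14/s0 MISS; vc=[]
#1 0x13→b4/s0 MISS; vc=[14]
#2 0x11→b4/s0 L1-HIT; vc=[14]
#3 0x39→b14/s0 VC-HIT; vc=[4]
#4 0x38→b14/s0 L1-HIT; vc=[4]
#5 0x3b→b14/s0 L1-HIT; vc=[4]
#6 0x3b→b14/s0 L1-HIT; vc=[4]
#7 0x3a→b14/s0 L1-HIT; vc=[4]
#8 0x9→b2/s0 MISS; vc=[4,14]
#9 0x13→b4/s0 VC-HIT; vc=[2,14]
#10 0x8→b2/s0 VC-HIT; vc=[4,14]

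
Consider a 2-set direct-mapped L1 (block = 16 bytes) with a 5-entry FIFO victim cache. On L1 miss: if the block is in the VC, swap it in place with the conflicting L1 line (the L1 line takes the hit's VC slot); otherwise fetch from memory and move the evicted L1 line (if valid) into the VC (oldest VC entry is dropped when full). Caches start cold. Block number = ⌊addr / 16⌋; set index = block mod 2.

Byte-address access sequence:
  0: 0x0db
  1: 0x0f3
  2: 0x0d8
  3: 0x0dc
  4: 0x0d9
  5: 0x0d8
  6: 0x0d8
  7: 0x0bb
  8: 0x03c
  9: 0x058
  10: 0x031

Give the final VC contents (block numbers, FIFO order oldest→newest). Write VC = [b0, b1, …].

VC = [15, 13, 11, 5]

  [0] addr=0xdb blk=13 s=1: MISS | VC []
  [1] addr=0xf3 blk=15 s=1: MISS | VC [13]
  [2] addr=0xd8 blk=13 s=1: VC-HIT | VC [15]
  [3] addr=0xdc blk=13 s=1: L1-HIT | VC [15]
  [4] addr=0xd9 blk=13 s=1: L1-HIT | VC [15]
  [5] addr=0xd8 blk=13 s=1: L1-HIT | VC [15]
  [6] addr=0xd8 blk=13 s=1: L1-HIT | VC [15]
  [7] addr=0xbb blk=11 s=1: MISS | VC [15, 13]
  [8] addr=0x3c blk=3 s=1: MISS | VC [15, 13, 11]
  [9] addr=0x58 blk=5 s=1: MISS | VC [15, 13, 11, 3]
  [10] addr=0x31 blk=3 s=1: VC-HIT | VC [15, 13, 11, 5]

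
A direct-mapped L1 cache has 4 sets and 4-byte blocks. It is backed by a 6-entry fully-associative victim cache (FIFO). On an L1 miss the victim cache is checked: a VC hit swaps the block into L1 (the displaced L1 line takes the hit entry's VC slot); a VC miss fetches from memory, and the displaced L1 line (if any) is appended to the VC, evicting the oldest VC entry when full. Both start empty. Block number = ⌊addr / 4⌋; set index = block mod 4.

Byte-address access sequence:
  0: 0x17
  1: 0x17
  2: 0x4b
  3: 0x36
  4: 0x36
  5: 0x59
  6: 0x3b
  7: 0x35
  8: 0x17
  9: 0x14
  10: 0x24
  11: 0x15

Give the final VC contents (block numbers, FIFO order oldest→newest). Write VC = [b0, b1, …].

VC = [13, 18, 22, 9]

  [0] addr=0x17 blk=5 s=1: MISS | VC []
  [1] addr=0x17 blk=5 s=1: L1-HIT | VC []
  [2] addr=0x4b blk=18 s=2: MISS | VC []
  [3] addr=0x36 blk=13 s=1: MISS | VC [5]
  [4] addr=0x36 blk=13 s=1: L1-HIT | VC [5]
  [5] addr=0x59 blk=22 s=2: MISS | VC [5, 18]
  [6] addr=0x3b blk=14 s=2: MISS | VC [5, 18, 22]
  [7] addr=0x35 blk=13 s=1: L1-HIT | VC [5, 18, 22]
  [8] addr=0x17 blk=5 s=1: VC-HIT | VC [13, 18, 22]
  [9] addr=0x14 blk=5 s=1: L1-HIT | VC [13, 18, 22]
  [10] addr=0x24 blk=9 s=1: MISS | VC [13, 18, 22, 5]
  [11] addr=0x15 blk=5 s=1: VC-HIT | VC [13, 18, 22, 9]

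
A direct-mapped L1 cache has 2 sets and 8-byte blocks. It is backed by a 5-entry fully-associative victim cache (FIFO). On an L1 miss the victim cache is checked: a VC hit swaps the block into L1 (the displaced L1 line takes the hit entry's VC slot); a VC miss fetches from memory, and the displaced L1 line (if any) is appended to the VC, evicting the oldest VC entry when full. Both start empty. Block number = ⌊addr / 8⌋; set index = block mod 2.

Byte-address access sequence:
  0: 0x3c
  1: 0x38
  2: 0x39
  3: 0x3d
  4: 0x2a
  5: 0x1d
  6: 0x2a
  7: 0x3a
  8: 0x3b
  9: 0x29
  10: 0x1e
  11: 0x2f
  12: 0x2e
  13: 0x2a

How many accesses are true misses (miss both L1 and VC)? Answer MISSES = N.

MISSES = 3

  [0] addr=0x3c blk=7 s=1: MISS | VC []
  [1] addr=0x38 blk=7 s=1: L1-HIT | VC []
  [2] addr=0x39 blk=7 s=1: L1-HIT | VC []
  [3] addr=0x3d blk=7 s=1: L1-HIT | VC []
  [4] addr=0x2a blk=5 s=1: MISS | VC [7]
  [5] addr=0x1d blk=3 s=1: MISS | VC [7, 5]
  [6] addr=0x2a blk=5 s=1: VC-HIT | VC [7, 3]
  [7] addr=0x3a blk=7 s=1: VC-HIT | VC [5, 3]
  [8] addr=0x3b blk=7 s=1: L1-HIT | VC [5, 3]
  [9] addr=0x29 blk=5 s=1: VC-HIT | VC [7, 3]
  [10] addr=0x1e blk=3 s=1: VC-HIT | VC [7, 5]
  [11] addr=0x2f blk=5 s=1: VC-HIT | VC [7, 3]
  [12] addr=0x2e blk=5 s=1: L1-HIT | VC [7, 3]
  [13] addr=0x2a blk=5 s=1: L1-HIT | VC [7, 3]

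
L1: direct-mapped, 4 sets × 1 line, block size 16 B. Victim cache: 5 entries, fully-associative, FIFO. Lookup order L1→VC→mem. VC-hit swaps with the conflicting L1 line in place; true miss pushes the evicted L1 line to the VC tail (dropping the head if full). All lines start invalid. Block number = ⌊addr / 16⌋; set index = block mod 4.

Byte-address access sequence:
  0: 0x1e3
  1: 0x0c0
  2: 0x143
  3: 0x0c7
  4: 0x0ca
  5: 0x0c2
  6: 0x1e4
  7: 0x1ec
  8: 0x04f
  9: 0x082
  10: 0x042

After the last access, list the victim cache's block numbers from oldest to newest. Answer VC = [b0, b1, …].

0: 0x1e3 (blk 30, set 2) → MISS  vc=[]
1: 0xc0 (blk 12, set 0) → MISS  vc=[]
2: 0x143 (blk 20, set 0) → MISS  vc=[12]
3: 0xc7 (blk 12, set 0) → VC-HIT  vc=[20]
4: 0xca (blk 12, set 0) → L1-HIT  vc=[20]
5: 0xc2 (blk 12, set 0) → L1-HIT  vc=[20]
6: 0x1e4 (blk 30, set 2) → L1-HIT  vc=[20]
7: 0x1ec (blk 30, set 2) → L1-HIT  vc=[20]
8: 0x4f (blk 4, set 0) → MISS  vc=[20, 12]
9: 0x82 (blk 8, set 0) → MISS  vc=[20, 12, 4]
10: 0x42 (blk 4, set 0) → VC-HIT  vc=[20, 12, 8]

VC = [20, 12, 8]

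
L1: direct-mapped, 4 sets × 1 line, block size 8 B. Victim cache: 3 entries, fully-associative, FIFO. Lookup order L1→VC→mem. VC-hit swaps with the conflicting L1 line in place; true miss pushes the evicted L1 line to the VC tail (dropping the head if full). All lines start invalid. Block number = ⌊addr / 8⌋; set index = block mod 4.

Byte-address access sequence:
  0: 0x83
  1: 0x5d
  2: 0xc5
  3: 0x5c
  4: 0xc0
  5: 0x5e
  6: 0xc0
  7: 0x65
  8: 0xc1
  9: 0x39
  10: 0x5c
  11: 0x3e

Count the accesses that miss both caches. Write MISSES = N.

0: 0x83 (blk 16, set 0) → MISS  vc=[]
1: 0x5d (blk 11, set 3) → MISS  vc=[]
2: 0xc5 (blk 24, set 0) → MISS  vc=[16]
3: 0x5c (blk 11, set 3) → L1-HIT  vc=[16]
4: 0xc0 (blk 24, set 0) → L1-HIT  vc=[16]
5: 0x5e (blk 11, set 3) → L1-HIT  vc=[16]
6: 0xc0 (blk 24, set 0) → L1-HIT  vc=[16]
7: 0x65 (blk 12, set 0) → MISS  vc=[16, 24]
8: 0xc1 (blk 24, set 0) → VC-HIT  vc=[16, 12]
9: 0x39 (blk 7, set 3) → MISS  vc=[16, 12, 11]
10: 0x5c (blk 11, set 3) → VC-HIT  vc=[16, 12, 7]
11: 0x3e (blk 7, set 3) → VC-HIT  vc=[16, 12, 11]

MISSES = 5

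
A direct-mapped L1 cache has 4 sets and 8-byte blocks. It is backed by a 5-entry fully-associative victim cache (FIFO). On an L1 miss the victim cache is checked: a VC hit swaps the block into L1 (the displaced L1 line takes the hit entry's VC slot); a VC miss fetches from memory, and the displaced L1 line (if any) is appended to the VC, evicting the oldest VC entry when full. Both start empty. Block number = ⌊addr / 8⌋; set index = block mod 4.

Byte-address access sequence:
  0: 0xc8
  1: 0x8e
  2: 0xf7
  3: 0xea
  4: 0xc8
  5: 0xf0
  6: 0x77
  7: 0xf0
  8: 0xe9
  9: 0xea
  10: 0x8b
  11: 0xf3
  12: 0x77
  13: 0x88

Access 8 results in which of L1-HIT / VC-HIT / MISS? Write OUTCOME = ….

OUTCOME = VC-HIT

  [0] addr=0xc8 blk=25 s=1: MISS | VC []
  [1] addr=0x8e blk=17 s=1: MISS | VC [25]
  [2] addr=0xf7 blk=30 s=2: MISS | VC [25]
  [3] addr=0xea blk=29 s=1: MISS | VC [25, 17]
  [4] addr=0xc8 blk=25 s=1: VC-HIT | VC [29, 17]
  [5] addr=0xf0 blk=30 s=2: L1-HIT | VC [29, 17]
  [6] addr=0x77 blk=14 s=2: MISS | VC [29, 17, 30]
  [7] addr=0xf0 blk=30 s=2: VC-HIT | VC [29, 17, 14]
  [8] addr=0xe9 blk=29 s=1: VC-HIT | VC [25, 17, 14]
  [9] addr=0xea blk=29 s=1: L1-HIT | VC [25, 17, 14]
  [10] addr=0x8b blk=17 s=1: VC-HIT | VC [25, 29, 14]
  [11] addr=0xf3 blk=30 s=2: L1-HIT | VC [25, 29, 14]
  [12] addr=0x77 blk=14 s=2: VC-HIT | VC [25, 29, 30]
  [13] addr=0x88 blk=17 s=1: L1-HIT | VC [25, 29, 30]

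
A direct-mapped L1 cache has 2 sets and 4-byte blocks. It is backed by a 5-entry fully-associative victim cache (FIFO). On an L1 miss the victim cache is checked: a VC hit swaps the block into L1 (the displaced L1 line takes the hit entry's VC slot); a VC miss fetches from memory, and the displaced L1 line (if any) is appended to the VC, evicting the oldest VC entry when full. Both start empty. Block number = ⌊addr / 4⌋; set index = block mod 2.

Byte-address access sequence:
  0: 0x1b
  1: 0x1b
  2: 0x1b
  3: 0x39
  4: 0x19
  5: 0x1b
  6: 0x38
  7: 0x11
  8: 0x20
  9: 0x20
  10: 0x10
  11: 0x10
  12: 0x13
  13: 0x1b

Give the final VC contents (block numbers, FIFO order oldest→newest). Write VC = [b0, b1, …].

  [0] addr=0x1b blk=6 s=0: MISS | VC []
  [1] addr=0x1b blk=6 s=0: L1-HIT | VC []
  [2] addr=0x1b blk=6 s=0: L1-HIT | VC []
  [3] addr=0x39 blk=14 s=0: MISS | VC [6]
  [4] addr=0x19 blk=6 s=0: VC-HIT | VC [14]
  [5] addr=0x1b blk=6 s=0: L1-HIT | VC [14]
  [6] addr=0x38 blk=14 s=0: VC-HIT | VC [6]
  [7] addr=0x11 blk=4 s=0: MISS | VC [6, 14]
  [8] addr=0x20 blk=8 s=0: MISS | VC [6, 14, 4]
  [9] addr=0x20 blk=8 s=0: L1-HIT | VC [6, 14, 4]
  [10] addr=0x10 blk=4 s=0: VC-HIT | VC [6, 14, 8]
  [11] addr=0x10 blk=4 s=0: L1-HIT | VC [6, 14, 8]
  [12] addr=0x13 blk=4 s=0: L1-HIT | VC [6, 14, 8]
  [13] addr=0x1b blk=6 s=0: VC-HIT | VC [4, 14, 8]

VC = [4, 14, 8]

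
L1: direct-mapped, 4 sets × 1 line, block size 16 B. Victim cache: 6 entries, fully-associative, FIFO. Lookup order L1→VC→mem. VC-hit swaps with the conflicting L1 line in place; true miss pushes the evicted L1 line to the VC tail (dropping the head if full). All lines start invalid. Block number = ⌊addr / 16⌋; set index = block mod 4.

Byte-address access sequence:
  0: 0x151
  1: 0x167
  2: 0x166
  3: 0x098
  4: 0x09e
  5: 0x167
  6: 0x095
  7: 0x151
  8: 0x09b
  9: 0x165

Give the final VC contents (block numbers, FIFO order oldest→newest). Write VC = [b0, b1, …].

#0 0x151→b21/s1 MISS; vc=[]
#1 0x167→b22/s2 MISS; vc=[]
#2 0x166→b22/s2 L1-HIT; vc=[]
#3 0x98→b9/s1 MISS; vc=[21]
#4 0x9e→b9/s1 L1-HIT; vc=[21]
#5 0x167→b22/s2 L1-HIT; vc=[21]
#6 0x95→b9/s1 L1-HIT; vc=[21]
#7 0x151→b21/s1 VC-HIT; vc=[9]
#8 0x9b→b9/s1 VC-HIT; vc=[21]
#9 0x165→b22/s2 L1-HIT; vc=[21]

VC = [21]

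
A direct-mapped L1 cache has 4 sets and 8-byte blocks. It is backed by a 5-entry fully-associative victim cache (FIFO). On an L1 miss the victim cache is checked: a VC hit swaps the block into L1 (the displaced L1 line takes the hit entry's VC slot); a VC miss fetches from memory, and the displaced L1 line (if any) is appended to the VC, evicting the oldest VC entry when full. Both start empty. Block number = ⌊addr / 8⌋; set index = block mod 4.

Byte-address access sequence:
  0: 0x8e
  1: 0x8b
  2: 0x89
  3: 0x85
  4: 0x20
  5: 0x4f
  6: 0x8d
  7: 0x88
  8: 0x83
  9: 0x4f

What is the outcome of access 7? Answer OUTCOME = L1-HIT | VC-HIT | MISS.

OUTCOME = L1-HIT

  [0] addr=0x8e blk=17 s=1: MISS | VC []
  [1] addr=0x8b blk=17 s=1: L1-HIT | VC []
  [2] addr=0x89 blk=17 s=1: L1-HIT | VC []
  [3] addr=0x85 blk=16 s=0: MISS | VC []
  [4] addr=0x20 blk=4 s=0: MISS | VC [16]
  [5] addr=0x4f blk=9 s=1: MISS | VC [16, 17]
  [6] addr=0x8d blk=17 s=1: VC-HIT | VC [16, 9]
  [7] addr=0x88 blk=17 s=1: L1-HIT | VC [16, 9]
  [8] addr=0x83 blk=16 s=0: VC-HIT | VC [4, 9]
  [9] addr=0x4f blk=9 s=1: VC-HIT | VC [4, 17]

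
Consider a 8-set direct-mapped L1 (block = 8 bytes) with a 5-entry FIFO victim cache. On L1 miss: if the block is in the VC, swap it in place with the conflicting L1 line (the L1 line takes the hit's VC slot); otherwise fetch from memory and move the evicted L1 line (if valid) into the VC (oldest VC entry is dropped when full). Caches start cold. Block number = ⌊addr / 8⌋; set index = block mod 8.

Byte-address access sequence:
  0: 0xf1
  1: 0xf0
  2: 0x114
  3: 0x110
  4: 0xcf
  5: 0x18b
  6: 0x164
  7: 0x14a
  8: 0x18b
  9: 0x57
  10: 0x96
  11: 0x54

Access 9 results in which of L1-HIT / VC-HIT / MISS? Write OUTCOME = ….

OUTCOME = MISS

#0 0xf1→b30/s6 MISS; vc=[]
#1 0xf0→b30/s6 L1-HIT; vc=[]
#2 0x114→b34/s2 MISS; vc=[]
#3 0x110→b34/s2 L1-HIT; vc=[]
#4 0xcf→b25/s1 MISS; vc=[]
#5 0x18b→b49/s1 MISS; vc=[25]
#6 0x164→b44/s4 MISS; vc=[25]
#7 0x14a→b41/s1 MISS; vc=[25,49]
#8 0x18b→b49/s1 VC-HIT; vc=[25,41]
#9 0x57→b10/s2 MISS; vc=[25,41,34]
#10 0x96→b18/s2 MISS; vc=[25,41,34,10]
#11 0x54→b10/s2 VC-HIT; vc=[25,41,34,18]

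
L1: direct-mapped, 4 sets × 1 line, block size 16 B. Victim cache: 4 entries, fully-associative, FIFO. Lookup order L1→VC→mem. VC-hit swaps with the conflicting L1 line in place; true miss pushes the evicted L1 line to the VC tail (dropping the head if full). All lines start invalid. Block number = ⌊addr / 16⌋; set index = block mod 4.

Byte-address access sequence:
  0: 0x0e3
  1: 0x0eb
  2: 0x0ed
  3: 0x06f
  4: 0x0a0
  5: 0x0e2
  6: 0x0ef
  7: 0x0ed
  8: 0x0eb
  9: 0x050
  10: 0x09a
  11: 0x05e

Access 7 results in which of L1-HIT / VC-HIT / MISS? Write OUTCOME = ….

0: 0xe3 (blk 14, set 2) → MISS  vc=[]
1: 0xeb (blk 14, set 2) → L1-HIT  vc=[]
2: 0xed (blk 14, set 2) → L1-HIT  vc=[]
3: 0x6f (blk 6, set 2) → MISS  vc=[14]
4: 0xa0 (blk 10, set 2) → MISS  vc=[14, 6]
5: 0xe2 (blk 14, set 2) → VC-HIT  vc=[10, 6]
6: 0xef (blk 14, set 2) → L1-HIT  vc=[10, 6]
7: 0xed (blk 14, set 2) → L1-HIT  vc=[10, 6]
8: 0xeb (blk 14, set 2) → L1-HIT  vc=[10, 6]
9: 0x50 (blk 5, set 1) → MISS  vc=[10, 6]
10: 0x9a (blk 9, set 1) → MISS  vc=[10, 6, 5]
11: 0x5e (blk 5, set 1) → VC-HIT  vc=[10, 6, 9]

OUTCOME = L1-HIT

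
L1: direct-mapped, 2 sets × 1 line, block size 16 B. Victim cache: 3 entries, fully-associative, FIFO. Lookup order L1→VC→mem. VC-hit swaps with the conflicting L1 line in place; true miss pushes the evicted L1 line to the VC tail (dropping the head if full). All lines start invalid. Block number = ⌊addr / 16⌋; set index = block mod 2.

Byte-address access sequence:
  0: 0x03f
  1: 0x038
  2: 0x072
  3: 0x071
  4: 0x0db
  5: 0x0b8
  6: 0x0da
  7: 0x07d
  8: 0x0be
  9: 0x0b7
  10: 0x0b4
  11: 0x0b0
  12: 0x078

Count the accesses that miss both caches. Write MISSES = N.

MISSES = 4

0: 0x3f (blk 3, set 1) → MISS  vc=[]
1: 0x38 (blk 3, set 1) → L1-HIT  vc=[]
2: 0x72 (blk 7, set 1) → MISS  vc=[3]
3: 0x71 (blk 7, set 1) → L1-HIT  vc=[3]
4: 0xdb (blk 13, set 1) → MISS  vc=[3, 7]
5: 0xb8 (blk 11, set 1) → MISS  vc=[3, 7, 13]
6: 0xda (blk 13, set 1) → VC-HIT  vc=[3, 7, 11]
7: 0x7d (blk 7, set 1) → VC-HIT  vc=[3, 13, 11]
8: 0xbe (blk 11, set 1) → VC-HIT  vc=[3, 13, 7]
9: 0xb7 (blk 11, set 1) → L1-HIT  vc=[3, 13, 7]
10: 0xb4 (blk 11, set 1) → L1-HIT  vc=[3, 13, 7]
11: 0xb0 (blk 11, set 1) → L1-HIT  vc=[3, 13, 7]
12: 0x78 (blk 7, set 1) → VC-HIT  vc=[3, 13, 11]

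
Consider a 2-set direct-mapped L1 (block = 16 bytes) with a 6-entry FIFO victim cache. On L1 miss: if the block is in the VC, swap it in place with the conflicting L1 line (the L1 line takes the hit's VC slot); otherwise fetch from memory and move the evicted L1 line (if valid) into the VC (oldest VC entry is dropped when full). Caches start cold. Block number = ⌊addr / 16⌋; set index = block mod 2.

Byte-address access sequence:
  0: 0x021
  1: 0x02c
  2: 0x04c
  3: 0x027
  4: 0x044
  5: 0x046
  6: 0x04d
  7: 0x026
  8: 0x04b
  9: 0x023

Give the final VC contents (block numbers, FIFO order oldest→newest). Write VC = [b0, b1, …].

VC = [4]

#0 0x21→b2/s0 MISS; vc=[]
#1 0x2c→b2/s0 L1-HIT; vc=[]
#2 0x4c→b4/s0 MISS; vc=[2]
#3 0x27→b2/s0 VC-HIT; vc=[4]
#4 0x44→b4/s0 VC-HIT; vc=[2]
#5 0x46→b4/s0 L1-HIT; vc=[2]
#6 0x4d→b4/s0 L1-HIT; vc=[2]
#7 0x26→b2/s0 VC-HIT; vc=[4]
#8 0x4b→b4/s0 VC-HIT; vc=[2]
#9 0x23→b2/s0 VC-HIT; vc=[4]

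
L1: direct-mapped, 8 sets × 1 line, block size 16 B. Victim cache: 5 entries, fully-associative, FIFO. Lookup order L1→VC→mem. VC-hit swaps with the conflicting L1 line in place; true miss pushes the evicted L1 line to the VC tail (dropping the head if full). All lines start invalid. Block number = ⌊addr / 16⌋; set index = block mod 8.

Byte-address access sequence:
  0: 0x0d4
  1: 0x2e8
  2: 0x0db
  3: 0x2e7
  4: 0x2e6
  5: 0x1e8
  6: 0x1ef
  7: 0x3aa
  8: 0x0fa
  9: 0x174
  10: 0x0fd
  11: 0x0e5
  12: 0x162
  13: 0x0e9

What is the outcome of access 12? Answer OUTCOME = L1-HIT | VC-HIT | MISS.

OUTCOME = MISS

0: 0xd4 (blk 13, set 5) → MISS  vc=[]
1: 0x2e8 (blk 46, set 6) → MISS  vc=[]
2: 0xdb (blk 13, set 5) → L1-HIT  vc=[]
3: 0x2e7 (blk 46, set 6) → L1-HIT  vc=[]
4: 0x2e6 (blk 46, set 6) → L1-HIT  vc=[]
5: 0x1e8 (blk 30, set 6) → MISS  vc=[46]
6: 0x1ef (blk 30, set 6) → L1-HIT  vc=[46]
7: 0x3aa (blk 58, set 2) → MISS  vc=[46]
8: 0xfa (blk 15, set 7) → MISS  vc=[46]
9: 0x174 (blk 23, set 7) → MISS  vc=[46, 15]
10: 0xfd (blk 15, set 7) → VC-HIT  vc=[46, 23]
11: 0xe5 (blk 14, set 6) → MISS  vc=[46, 23, 30]
12: 0x162 (blk 22, set 6) → MISS  vc=[46, 23, 30, 14]
13: 0xe9 (blk 14, set 6) → VC-HIT  vc=[46, 23, 30, 22]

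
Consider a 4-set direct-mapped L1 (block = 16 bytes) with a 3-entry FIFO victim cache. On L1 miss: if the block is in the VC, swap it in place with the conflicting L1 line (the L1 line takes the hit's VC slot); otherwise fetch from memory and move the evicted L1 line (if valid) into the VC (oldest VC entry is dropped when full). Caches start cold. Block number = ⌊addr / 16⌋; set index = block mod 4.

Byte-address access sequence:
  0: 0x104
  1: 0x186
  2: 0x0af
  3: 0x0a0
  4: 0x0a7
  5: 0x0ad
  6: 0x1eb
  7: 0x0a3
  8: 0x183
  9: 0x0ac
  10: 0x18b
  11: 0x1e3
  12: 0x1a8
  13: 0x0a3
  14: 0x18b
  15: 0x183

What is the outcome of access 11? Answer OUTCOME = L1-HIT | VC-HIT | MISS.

OUTCOME = VC-HIT

0: 0x104 (blk 16, set 0) → MISS  vc=[]
1: 0x186 (blk 24, set 0) → MISS  vc=[16]
2: 0xaf (blk 10, set 2) → MISS  vc=[16]
3: 0xa0 (blk 10, set 2) → L1-HIT  vc=[16]
4: 0xa7 (blk 10, set 2) → L1-HIT  vc=[16]
5: 0xad (blk 10, set 2) → L1-HIT  vc=[16]
6: 0x1eb (blk 30, set 2) → MISS  vc=[16, 10]
7: 0xa3 (blk 10, set 2) → VC-HIT  vc=[16, 30]
8: 0x183 (blk 24, set 0) → L1-HIT  vc=[16, 30]
9: 0xac (blk 10, set 2) → L1-HIT  vc=[16, 30]
10: 0x18b (blk 24, set 0) → L1-HIT  vc=[16, 30]
11: 0x1e3 (blk 30, set 2) → VC-HIT  vc=[16, 10]
12: 0x1a8 (blk 26, set 2) → MISS  vc=[16, 10, 30]
13: 0xa3 (blk 10, set 2) → VC-HIT  vc=[16, 26, 30]
14: 0x18b (blk 24, set 0) → L1-HIT  vc=[16, 26, 30]
15: 0x183 (blk 24, set 0) → L1-HIT  vc=[16, 26, 30]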